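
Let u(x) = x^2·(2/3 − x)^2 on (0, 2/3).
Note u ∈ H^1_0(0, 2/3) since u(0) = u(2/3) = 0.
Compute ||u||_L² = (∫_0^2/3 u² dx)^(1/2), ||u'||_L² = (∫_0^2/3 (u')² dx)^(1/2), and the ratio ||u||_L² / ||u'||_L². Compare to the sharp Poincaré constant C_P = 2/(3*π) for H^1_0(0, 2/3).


||u||_L² / ||u'||_L² = sqrt(3)/9 < C_P = 2/(3*π).

u(x) = x^2·(2/3 − x)^2, so u'(x) = 4*x*(3*x - 2)*(3*x - 1)/9.
u(x) = x^2·(2/3 − x)^2 vanishes at x = 0 and x = 2/3, so u ∈ H^1_0(0, 2/3). Differentiate via the product rule and integrate the resulting polynomials term by term.
  ∫_0^2/3 u² dx = ∫_0^2/3 (x^8 - 8*x^7/3 + 8*x^6/3 - 32*x^5/27 + 16*x^4/81) dx. Term by term:
    ∫_0^2/3 x^8 dx = 512/177147;  ∫_0^2/3 -8*x^7/3 dx = -256/19683;  ∫_0^2/3 8*x^6/3 dx = 1024/45927;
    ∫_0^2/3 -32*x^5/27 dx = -1024/59049;  ∫_0^2/3 16*x^4/81 dx = 512/98415.
  Sum: 512/177147 − 256/19683 + 1024/45927 − 1024/59049 + 512/98415 = 256/6200145.
  ∫_0^2/3 (u')² dx = ∫_0^2/3 (16*x^6 - 32*x^5 + 208*x^4/9 - 64*x^3/9 + 64*x^2/81) dx. Term by term:
    ∫_0^2/3 16*x^6 dx = 2048/15309;  ∫_0^2/3 -32*x^5 dx = -1024/2187;  ∫_0^2/3 208*x^4/9 dx = 6656/10935;
    ∫_0^2/3 -64*x^3/9 dx = -256/729;  ∫_0^2/3 64*x^2/81 dx = 512/6561.
  Sum: 2048/15309 − 1024/2187 + 6656/10935 − 256/729 + 512/6561 = 256/229635.
∫_0^2/3 u² dx = 256/6200145, so ||u||_L² = 16*sqrt(105)/25515.
∫_0^2/3 (u')² dx = 256/229635, so ||u'||_L² = 16*sqrt(35)/2835.
Ratio ||u||_L² / ||u'||_L² = sqrt(3)/9.
Sharp Poincaré constant on H^1_0(0, 2/3) is C_P = L/π = 2/(3*π), achieved by sin(3*π/2·x).
A polynomial bump cannot attain the sharp Poincaré constant (only the first sine eigenfunction does), so the ratio is strictly less than C_P, consistent with ||u||_L² ≤ C_P ||u'||_L².


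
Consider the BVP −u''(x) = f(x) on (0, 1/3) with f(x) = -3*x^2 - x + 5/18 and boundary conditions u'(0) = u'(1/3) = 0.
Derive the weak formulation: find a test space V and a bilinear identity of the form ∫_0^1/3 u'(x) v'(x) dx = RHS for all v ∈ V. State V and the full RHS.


V = H^1(0, 1/3) (no boundary constraint on v; u is determined up to an additive constant); weak form: ∫_0^1/3 u'v' dx = ∫_0^1/3 (-3*x^2 - x + 5/18) v dx for all v ∈ V.

Multiply both sides by a test function v and integrate from 0 to 1/3:
  ∫_0^1/3 −u''(x) v(x) dx = ∫_0^1/3 f(x) v(x) dx.
Integrate the LHS by parts once:
  ∫_0^1/3 −u'' v dx = −[u'(x) v(x)]_0^1/3 + ∫_0^1/3 u'(x) v'(x) dx.
Thus ∫_0^1/3 u'(x) v'(x) dx = ∫_0^1/3 f(x) v(x) dx + [u'(x) v(x)]_0^1/3.
Choose V so that boundary terms are either known or forced to vanish.
u has homogeneous Neumann: u'(0) = u'(1/3) = 0. So [u' v]_0^1/3 = 0·v(1/3) − 0·v(0) = 0 for any v; take V = H^1(0, 1/3).
Weak formulation: find u (satisfying any essential BC) such that ∫_0^1/3 u'(x) v'(x) dx = ∫_0^1/3 f v dx for all v ∈ V (homogeneous Neumann, so boundary terms vanish).
Substituting f(x) = -3*x^2 - x + 5/18, the right-hand side is ∫_0^1/3 (-3*x^2 - x + 5/18) v dx.
Compatibility check (pure Neumann): taking v ≡ 1 ∈ V gives 0 = ∫_0^1/3 f dx + (0) − (0), i.e. ∫_0^1/3 f dx must equal u'(0) − u'(1/3) = 0. Indeed ∫_0^1/3 (-3*x^2 - x + 5/18) dx = 0, so the data are compatible. The solution is then unique only up to an additive constant (fix it e.g. by requiring ∫_0^1/3 u dx = 0).


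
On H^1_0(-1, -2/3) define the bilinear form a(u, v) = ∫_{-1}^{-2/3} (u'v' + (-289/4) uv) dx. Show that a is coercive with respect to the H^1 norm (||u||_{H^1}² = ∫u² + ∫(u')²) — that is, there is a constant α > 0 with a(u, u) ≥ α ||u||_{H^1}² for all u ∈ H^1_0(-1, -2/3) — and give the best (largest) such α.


α = (-289 + 36*π^2)/(4*(1 + 9*π^2))

Coercivity of a(·,·) on H^1_0(-1, -2/3) means a(u, u) ≥ α ||u||_{H^1}² for every u ∈ H^1_0.
The interval has length L = 1/3, and Poincaré/coercivity depend only on L. Here a(u, u) = ∫(u')² + (-289/4)·∫u².
Here c = -289/4 < 0 with |c| < (π/L)² = 9*π^2, so coercivity still holds. The condition a(u,u) ≥ α||u||_{H^1}² reads (1−α)∫(u')² ≥ (α−c)∫u². Any admissible α is ≤ 1 (rapidly oscillating u have ∫u²/∫(u')² → 0), and α = 1 would force 0 ≥ (1−c)∫u², impossible since c < 1; so 1−α > 0. By the sharp Poincaré inequality on H^1_0 of an interval of length L, ∫(u')² ≥ (π/L)²∫u² with equality for the first sine mode sin(π(x−x₀)/L) (x₀ the left endpoint), so the inequality holds for all u iff (1−α)(π/L)² ≥ α − c, i.e. α ≤ ((π/L)² + c)/((π/L)² + 1) = (1 + c(L/π)²)/(1 + (L/π)²). (Direct route, valid since c ≤ 0: Poincaré gives c∫u² ≥ c(L/π)²∫(u')², so a(u,u) ≥ (1 + c(L/π)²)∫(u')², while ||u||_{H^1}² ≤ (1 + (L/π)²)∫(u')²; dividing yields the same α.) With (π/L)² = 9*π^2 and c = -289/4, the largest admissible constant is α = ((π/L)² + c)/((π/L)² + 1).
Simplifying, α = (-289 + 36*π^2)/(4*(1 + 9*π^2)).


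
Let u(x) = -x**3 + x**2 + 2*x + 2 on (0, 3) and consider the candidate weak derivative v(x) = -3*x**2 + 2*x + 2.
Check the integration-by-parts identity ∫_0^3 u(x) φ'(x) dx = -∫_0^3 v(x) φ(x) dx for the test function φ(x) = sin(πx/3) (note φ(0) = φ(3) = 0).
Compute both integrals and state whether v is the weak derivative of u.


LHS = -324/π^3 + 51/π, RHS = -324/π^3 + 51/π. Yes, v = u' weakly.

u(x) = -x**3 + x**2 + 2*x + 2, classical derivative u'(x) = -3*x**2 + 2*x + 2.
φ(x) = sin(πx/3), so φ'(x) = π*cos(π*x/3)/3.
Note φ(0) = φ(3) = 0, so the boundary term u·φ vanishes.
LHS = ∫_0^3 u(x) φ'(x) dx = ∫_0^3 (-π*x^3*cos(π*x/3)/3 + π*x^2*cos(π*x/3)/3 + 2*π*x*cos(π*x/3)/3 + 2*π*cos(π*x/3)/3) dx. Term by term:
  ∫_0^3 2*π*cos(π*x/3)/3 dx = 0;  ∫_0^3 -π*x^3*cos(π*x/3)/3 dx = -324/π^3 + 81/π;  ∫_0^3 π*x^2*cos(π*x/3)/3 dx = -18/π;
  ∫_0^3 2*π*x*cos(π*x/3)/3 dx = -12/π.
Sum: 0 + -324/π^3 + 81/π − 18/π − 12/π = -324/π^3 + 51/π.
So LHS = -324/π^3 + 51/π.
∫_0^3 v(x) φ(x) dx = ∫_0^3 (-3*x^2*sin(π*x/3) + 2*x*sin(π*x/3) + 2*sin(π*x/3)) dx. Term by term:
  ∫_0^3 2*sin(π*x/3) dx = 12/π;  ∫_0^3 -3*x^2*sin(π*x/3) dx = -81/π + 324/π^3;  ∫_0^3 2*x*sin(π*x/3) dx = 18/π.
Sum: 12/π + -81/π + 324/π^3 + 18/π = -51/π + 324/π^3.
So RHS = -∫_0^3 v(x) φ(x) dx = -324/π^3 + 51/π.
LHS = RHS, so the identity holds for this test φ.
Moreover u is smooth here and v(x) = u'(x) = -3*x**2 + 2*x + 2 pointwise, so the identity holds for every test function. Hence v is the weak derivative of u.


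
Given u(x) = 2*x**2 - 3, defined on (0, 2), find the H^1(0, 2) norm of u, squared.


||u||_{H^1}^2 = 814/15

The H^1 norm (squared) on an interval (0, L) is
  ||u||_{H^1}^2 = ∫_0^L u(x)^2 dx + ∫_0^L u'(x)^2 dx.
Compute u'(x) = 4*x.
Then u(x)^2 = 4*x**4 - 12*x**2 + 9 and u'(x)^2 = 16*x**2.
Integrate each monomial from 0 to 2 using ∫_0^2 c·x^n dx = c·2^(n+1)/(n+1):
  ∫_0^2 u(x)^2 dx = ∫_0^2 (4*x^4 - 12*x^2 + 9) dx. Term by term:
    ∫_0^2 4*x^4 dx = 128/5;  ∫_0^2 -12*x^2 dx = -32;  ∫_0^2 9 dx = 18.
  Sum: 128/5 − 32 + 18 = 58/5.
  ∫_0^2 u'(x)^2 dx = ∫_0^2 (16*x^2) dx. Term by term:
    ∫_0^2 16*x^2 dx = 128/3.
Adding: ||u||_{H^1}^2 = 58/5 + 128/3 = 814/15.


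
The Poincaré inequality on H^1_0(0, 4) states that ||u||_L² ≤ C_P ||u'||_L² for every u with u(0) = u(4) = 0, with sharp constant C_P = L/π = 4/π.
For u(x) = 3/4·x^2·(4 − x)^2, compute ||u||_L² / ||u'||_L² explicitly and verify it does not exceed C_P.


||u||_L² / ||u'||_L² = 2*sqrt(3)/3 < C_P = 4/π.

u(x) = 3/4·x^2·(4 − x)^2, so u'(x) = 3*x*(x - 4)*(x - 2).
u(x) = 3/4·x^2·(4 − x)^2 vanishes at x = 0 and x = 4, so u ∈ H^1_0(0, 4). Differentiate via the product rule and integrate the resulting polynomials term by term.
  ∫_0^4 u² dx = ∫_0^4 (9*x^8/16 - 9*x^7 + 54*x^6 - 144*x^5 + 144*x^4) dx. Term by term:
    ∫_0^4 9*x^8/16 dx = 16384;  ∫_0^4 -9*x^7 dx = -73728;  ∫_0^4 54*x^6 dx = 884736/7;
    ∫_0^4 -144*x^5 dx = -98304;  ∫_0^4 144*x^4 dx = 147456/5.
  Sum: 16384 − 73728 + 884736/7 − 98304 + 147456/5 = 8192/35.
  ∫_0^4 (u')² dx = ∫_0^4 (9*x^6 - 108*x^5 + 468*x^4 - 864*x^3 + 576*x^2) dx. Term by term:
    ∫_0^4 9*x^6 dx = 147456/7;  ∫_0^4 -108*x^5 dx = -73728;  ∫_0^4 468*x^4 dx = 479232/5;
    ∫_0^4 -864*x^3 dx = -55296;  ∫_0^4 576*x^2 dx = 12288.
  Sum: 147456/7 − 73728 + 479232/5 − 55296 + 12288 = 6144/35.
∫_0^4 u² dx = 8192/35, so ||u||_L² = 64*sqrt(70)/35.
∫_0^4 (u')² dx = 6144/35, so ||u'||_L² = 32*sqrt(210)/35.
Ratio ||u||_L² / ||u'||_L² = 2*sqrt(3)/3.
Sharp Poincaré constant on H^1_0(0, 4) is C_P = L/π = 4/π, achieved by sin(π/4·x).
A polynomial bump cannot attain the sharp Poincaré constant (only the first sine eigenfunction does), so the ratio is strictly less than C_P, consistent with ||u||_L² ≤ C_P ||u'||_L².


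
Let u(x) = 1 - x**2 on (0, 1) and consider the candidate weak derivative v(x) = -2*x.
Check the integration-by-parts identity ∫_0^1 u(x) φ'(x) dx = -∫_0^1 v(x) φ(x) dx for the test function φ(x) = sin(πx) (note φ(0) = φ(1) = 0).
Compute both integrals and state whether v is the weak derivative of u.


LHS = 2/π, RHS = 2/π. Yes, v = u' weakly.

u(x) = 1 - x**2, classical derivative u'(x) = -2*x.
φ(x) = sin(πx), so φ'(x) = π*cos(π*x).
Note φ(0) = φ(1) = 0, so the boundary term u·φ vanishes.
LHS = ∫_0^1 u(x) φ'(x) dx = ∫_0^1 (-π*x^2*cos(π*x) + π*cos(π*x)) dx. Term by term:
  ∫_0^1 π*cos(π*x) dx = 0;  ∫_0^1 -π*x^2*cos(π*x) dx = 2/π.
Sum: 0 + 2/π = 2/π.
So LHS = 2/π.
∫_0^1 v(x) φ(x) dx = ∫_0^1 (-2*x*sin(π*x)) dx. Term by term:
  ∫_0^1 -2*x*sin(π*x) dx = -2/π.
So RHS = -∫_0^1 v(x) φ(x) dx = 2/π.
LHS = RHS, so the identity holds for this test φ.
Moreover u is smooth here and v(x) = u'(x) = -2*x pointwise, so the identity holds for every test function. Hence v is the weak derivative of u.


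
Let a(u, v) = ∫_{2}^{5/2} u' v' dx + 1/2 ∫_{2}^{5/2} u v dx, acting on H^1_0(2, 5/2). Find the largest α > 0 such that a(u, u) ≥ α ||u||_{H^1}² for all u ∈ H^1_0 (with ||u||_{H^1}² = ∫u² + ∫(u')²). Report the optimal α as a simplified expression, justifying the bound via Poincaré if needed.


α = (1 + 8*π^2)/(2*(1 + 4*π^2))

Coercivity of a(·,·) on H^1_0(2, 5/2) means a(u, u) ≥ α ||u||_{H^1}² for every u ∈ H^1_0.
The interval has length L = 1/2, and Poincaré/coercivity depend only on L. Here a(u, u) = ∫(u')² + (1/2)·∫u².
Here 0 < c = 1/2 < 1. The condition a(u,u) ≥ α||u||_{H^1}² reads (1−α)∫(u')² ≥ (α−c)∫u². Any admissible α is ≤ 1 (rapidly oscillating u have ∫u²/∫(u')² → 0), and α = 1 would force 0 ≥ (1−c)∫u², impossible since c < 1; so 1−α > 0. By the sharp Poincaré inequality on H^1_0 of an interval of length L, ∫(u')² ≥ (π/L)²∫u² with equality for the first sine mode sin(π(x−x₀)/L) (x₀ the left endpoint), so the inequality holds for all u iff (1−α)(π/L)² ≥ α − c, i.e. α ≤ ((π/L)² + c)/((π/L)² + 1) = (1 + c(L/π)²)/(1 + (L/π)²). With (π/L)² = 4*π^2 and c = 1/2, the largest admissible constant is α = ((π/L)² + c)/((π/L)² + 1).
Simplifying, α = (1 + 8*π^2)/(2*(1 + 4*π^2)).


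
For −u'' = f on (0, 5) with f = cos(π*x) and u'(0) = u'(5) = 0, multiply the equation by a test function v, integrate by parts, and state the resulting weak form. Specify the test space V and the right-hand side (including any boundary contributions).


V = H^1(0, 5) (no boundary constraint on v; u is determined up to an additive constant); weak form: ∫_0^5 u'v' dx = ∫_0^5 (cos(π*x)) v dx for all v ∈ V.

Multiply both sides by a test function v and integrate from 0 to 5:
  ∫_0^5 −u''(x) v(x) dx = ∫_0^5 f(x) v(x) dx.
Integrate the LHS by parts once:
  ∫_0^5 −u'' v dx = −[u'(x) v(x)]_0^5 + ∫_0^5 u'(x) v'(x) dx.
Thus ∫_0^5 u'(x) v'(x) dx = ∫_0^5 f(x) v(x) dx + [u'(x) v(x)]_0^5.
Choose V so that boundary terms are either known or forced to vanish.
u has homogeneous Neumann: u'(0) = u'(5) = 0. So [u' v]_0^5 = 0·v(5) − 0·v(0) = 0 for any v; take V = H^1(0, 5).
Weak formulation: find u (satisfying any essential BC) such that ∫_0^5 u'(x) v'(x) dx = ∫_0^5 f v dx for all v ∈ V (homogeneous Neumann, so boundary terms vanish).
Substituting f(x) = cos(π*x), the right-hand side is ∫_0^5 (cos(π*x)) v dx.
Compatibility check (pure Neumann): taking v ≡ 1 ∈ V gives 0 = ∫_0^5 f dx + (0) − (0), i.e. ∫_0^5 f dx must equal u'(0) − u'(5) = 0. Indeed ∫_0^5 (cos(π*x)) dx = 0, so the data are compatible. The solution is then unique only up to an additive constant (fix it e.g. by requiring ∫_0^5 u dx = 0).


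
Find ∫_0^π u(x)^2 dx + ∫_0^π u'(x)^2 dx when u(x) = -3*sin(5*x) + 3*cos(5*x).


||u||_{H^1(0,π)}^2 = 234*π

u'(x) = -15*sin(5*x) - 15*cos(5*x).
Expand u² and (u')² and integrate term by term on (0, π), using: for integers n ≥ 1, ∫_0^π sin²(nx) dx = ∫_0^π cos²(nx) dx = π/2; for n ≠ n', ∫_0^π sin(nx)sin(n'x) dx = ∫_0^π cos(nx)cos(n'x) dx = 0; and by product-to-sum, ∫_0^π sin(nx)cos(n'x) dx = ½∫_0^π [sin((n+n')x) + sin((n−n')x)] dx, which is 0 when n+n' is even and 2n/(n²−n'²) when n+n' is odd (it need not vanish on (0, π)).
  u² squared terms: (-3)²·∫sin(5x)² dx = 9·π/2 = 9*π/2;  (3)²·∫cos(5x)² dx = 9·π/2 = 9*π/2.
  u² cross terms: 2·(-3)·(3)·∫sin(5x)·cos(5x) dx = -18·(0) = 0.
  So ∫_0^π u² dx = 9*π/2 + 9*π/2 + 0 = 9*π.
  (u')² squared terms: (-15)²·∫cos(5x)² dx = 225·π/2 = 225*π/2;  (-15)²·∫sin(5x)² dx = 225·π/2 = 225*π/2.
  (u')² cross terms: 2·(-15)·(-15)·∫cos(5x)·sin(5x) dx = 450·(0) = 0.
  So ∫_0^π (u')² dx = 225*π/2 + 225*π/2 + 0 = 225*π.
||u||_{H^1}^2 = (9*π) + (225*π) = 234*π.


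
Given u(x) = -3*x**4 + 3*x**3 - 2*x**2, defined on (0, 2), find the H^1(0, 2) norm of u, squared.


||u||_{H^1}^2 = 150592/105

The H^1 norm (squared) on an interval (0, L) is
  ||u||_{H^1}^2 = ∫_0^L u(x)^2 dx + ∫_0^L u'(x)^2 dx.
Compute u'(x) = -12*x**3 + 9*x**2 - 4*x.
Then u(x)^2 = 9*x**8 - 18*x**7 + 21*x**6 - 12*x**5 + 4*x**4 and u'(x)^2 = 144*x**6 - 216*x**5 + 177*x**4 - 72*x**3 + 16*x**2.
Integrate each monomial from 0 to 2 using ∫_0^2 c·x^n dx = c·2^(n+1)/(n+1):
  ∫_0^2 u(x)^2 dx = ∫_0^2 (9*x^8 - 18*x^7 + 21*x^6 - 12*x^5 + 4*x^4) dx. Term by term:
    ∫_0^2 9*x^8 dx = 512;  ∫_0^2 -18*x^7 dx = -576;  ∫_0^2 21*x^6 dx = 384;
    ∫_0^2 -12*x^5 dx = -128;  ∫_0^2 4*x^4 dx = 128/5.
  Sum: 512 − 576 + 384 − 128 + 128/5 = 1088/5.
  ∫_0^2 u'(x)^2 dx = ∫_0^2 (144*x^6 - 216*x^5 + 177*x^4 - 72*x^3 + 16*x^2) dx. Term by term:
    ∫_0^2 144*x^6 dx = 18432/7;  ∫_0^2 -216*x^5 dx = -2304;  ∫_0^2 177*x^4 dx = 5664/5;
    ∫_0^2 -72*x^3 dx = -288;  ∫_0^2 16*x^2 dx = 128/3.
  Sum: 18432/7 − 2304 + 5664/5 − 288 + 128/3 = 127744/105.
Adding: ||u||_{H^1}^2 = 1088/5 + 127744/105 = 150592/105.


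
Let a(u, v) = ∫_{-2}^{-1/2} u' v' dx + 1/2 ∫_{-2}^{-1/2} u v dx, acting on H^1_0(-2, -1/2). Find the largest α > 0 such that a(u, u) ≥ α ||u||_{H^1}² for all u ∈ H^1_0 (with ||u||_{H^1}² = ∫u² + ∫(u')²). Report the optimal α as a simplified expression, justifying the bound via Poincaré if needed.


α = (9 + 8*π^2)/(2*(9 + 4*π^2))

Coercivity of a(·,·) on H^1_0(-2, -1/2) means a(u, u) ≥ α ||u||_{H^1}² for every u ∈ H^1_0.
The interval has length L = 3/2, and Poincaré/coercivity depend only on L. Here a(u, u) = ∫(u')² + (1/2)·∫u².
Here 0 < c = 1/2 < 1. The condition a(u,u) ≥ α||u||_{H^1}² reads (1−α)∫(u')² ≥ (α−c)∫u². Any admissible α is ≤ 1 (rapidly oscillating u have ∫u²/∫(u')² → 0), and α = 1 would force 0 ≥ (1−c)∫u², impossible since c < 1; so 1−α > 0. By the sharp Poincaré inequality on H^1_0 of an interval of length L, ∫(u')² ≥ (π/L)²∫u² with equality for the first sine mode sin(π(x−x₀)/L) (x₀ the left endpoint), so the inequality holds for all u iff (1−α)(π/L)² ≥ α − c, i.e. α ≤ ((π/L)² + c)/((π/L)² + 1) = (1 + c(L/π)²)/(1 + (L/π)²). With (π/L)² = 4*π^2/9 and c = 1/2, the largest admissible constant is α = ((π/L)² + c)/((π/L)² + 1).
Simplifying, α = (9 + 8*π^2)/(2*(9 + 4*π^2)).


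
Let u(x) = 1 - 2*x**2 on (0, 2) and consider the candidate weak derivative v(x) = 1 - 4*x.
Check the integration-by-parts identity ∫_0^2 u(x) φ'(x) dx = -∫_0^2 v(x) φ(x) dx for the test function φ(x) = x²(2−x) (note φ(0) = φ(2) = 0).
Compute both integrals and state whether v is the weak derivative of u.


LHS = 32/5, RHS = 76/15. No, v is not the weak derivative of u.

u(x) = 1 - 2*x**2, classical derivative u'(x) = -4*x.
φ(x) = x²(2−x), so φ'(x) = x*(4 - 3*x).
Note φ(0) = φ(2) = 0, so the boundary term u·φ vanishes.
LHS = ∫_0^2 u(x) φ'(x) dx = ∫_0^2 (6*x^4 - 8*x^3 - 3*x^2 + 4*x) dx. Term by term:
  ∫_0^2 6*x^4 dx = 192/5;  ∫_0^2 -8*x^3 dx = -32;  ∫_0^2 -3*x^2 dx = -8;
  ∫_0^2 4*x dx = 8.
Sum: 192/5 − 32 − 8 + 8 = 32/5.
So LHS = 32/5.
∫_0^2 v(x) φ(x) dx = ∫_0^2 (4*x^4 - 9*x^3 + 2*x^2) dx. Term by term:
  ∫_0^2 4*x^4 dx = 128/5;  ∫_0^2 -9*x^3 dx = -36;  ∫_0^2 2*x^2 dx = 16/3.
Sum: 128/5 − 36 + 16/3 = -76/15.
So RHS = -∫_0^2 v(x) φ(x) dx = 76/15.
LHS − RHS = 4/3 ≠ 0, so the identity fails.
(For a valid weak derivative the identity must hold for EVERY test function, in particular this one. The failure shows v is NOT the weak derivative of u.)
Correct weak derivative would be u'(x) = -4*x.


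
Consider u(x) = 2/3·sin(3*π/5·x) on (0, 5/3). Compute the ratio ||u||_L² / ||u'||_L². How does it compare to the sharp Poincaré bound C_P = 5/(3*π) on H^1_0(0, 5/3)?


||u||_L² / ||u'||_L² = 5/(3*π) = C_P.

u(x) = 2/3·sin(3*π/5·x), so u'(x) = 2*π*cos(3*π*x/5)/5.
Writing u(x) = A·sin(kπx/L) with A = 2/3 and k = 1, use ∫_0^L sin²(kπx/L) dx = L/2 and ∫_0^L cos²(kπx/L) dx = L/2.
u² = 4/9·sin²(3*π/5·x) and (u')² = 4*π^2/25·cos²(3*π/5·x), and each of sin², cos² integrates to L/2 = 5/6 over (0, 5/3).
∫_0^5/3 u² dx = 10/27, so ||u||_L² = sqrt(30)/9.
∫_0^5/3 (u')² dx = 2*π^2/15, so ||u'||_L² = sqrt(30)*π/15.
Ratio ||u||_L² / ||u'||_L² = 5/(3*π).
Sharp Poincaré constant on H^1_0(0, 5/3) is C_P = L/π = 5/(3*π), achieved by sin(3*π/5·x).
This is the k = 1 eigenfunction (up to amplitude), so the ratio equals the sharp Poincaré constant exactly.


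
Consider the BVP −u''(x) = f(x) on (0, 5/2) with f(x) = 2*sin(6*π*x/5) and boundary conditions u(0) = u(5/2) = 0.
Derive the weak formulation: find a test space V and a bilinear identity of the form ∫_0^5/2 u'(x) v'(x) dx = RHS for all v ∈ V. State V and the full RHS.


V = H^1_0(0, 5/2) (so v(0) = v(5/2) = 0); weak form: ∫_0^5/2 u'v' dx = ∫_0^5/2 (2*sin(6*π*x/5)) v dx for all v ∈ V.

Multiply both sides by a test function v and integrate from 0 to 5/2:
  ∫_0^5/2 −u''(x) v(x) dx = ∫_0^5/2 f(x) v(x) dx.
Integrate the LHS by parts once:
  ∫_0^5/2 −u'' v dx = −[u'(x) v(x)]_0^5/2 + ∫_0^5/2 u'(x) v'(x) dx.
Thus ∫_0^5/2 u'(x) v'(x) dx = ∫_0^5/2 f(x) v(x) dx + [u'(x) v(x)]_0^5/2.
Choose V so that boundary terms are either known or forced to vanish.
u is Dirichlet: u(0) = u(5/2) = 0. Let V = H^1_0(0, 5/2); then v(0) = v(5/2) = 0, and [u' v]_0^5/2 = 0.
Weak formulation: find u (satisfying any essential BC) such that ∫_0^5/2 u'(x) v'(x) dx = ∫_0^5/2 f v dx for all v ∈ V.
Substituting f(x) = 2*sin(6*π*x/5), the right-hand side is ∫_0^5/2 (2*sin(6*π*x/5)) v dx.


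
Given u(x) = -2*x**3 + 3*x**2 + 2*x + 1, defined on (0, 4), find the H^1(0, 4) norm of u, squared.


||u||_{H^1}^2 = 563348/105

The H^1 norm (squared) on an interval (0, L) is
  ||u||_{H^1}^2 = ∫_0^L u(x)^2 dx + ∫_0^L u'(x)^2 dx.
Compute u'(x) = -6*x**2 + 6*x + 2.
Then u(x)^2 = 4*x**6 - 12*x**5 + x**4 + 8*x**3 + 10*x**2 + 4*x + 1 and u'(x)^2 = 36*x**4 - 72*x**3 + 12*x**2 + 24*x + 4.
Integrate each monomial from 0 to 4 using ∫_0^4 c·x^n dx = c·4^(n+1)/(n+1):
  ∫_0^4 u(x)^2 dx = ∫_0^4 (4*x^6 - 12*x^5 + x^4 + 8*x^3 + 10*x^2 + 4*x + 1) dx. Term by term:
    ∫_0^4 4*x^6 dx = 65536/7;  ∫_0^4 -12*x^5 dx = -8192;  ∫_0^4 x^4 dx = 1024/5;
    ∫_0^4 8*x^3 dx = 512;  ∫_0^4 10*x^2 dx = 640/3;  ∫_0^4 4*x dx = 32;
    ∫_0^4 1 dx = 4.
  Sum: 65536/7 − 8192 + 1024/5 + 512 + 640/3 + 32 + 4 = 224324/105.
  ∫_0^4 u'(x)^2 dx = ∫_0^4 (36*x^4 - 72*x^3 + 12*x^2 + 24*x + 4) dx. Term by term:
    ∫_0^4 36*x^4 dx = 36864/5;  ∫_0^4 -72*x^3 dx = -4608;  ∫_0^4 12*x^2 dx = 256;
    ∫_0^4 24*x dx = 192;  ∫_0^4 4 dx = 16.
  Sum: 36864/5 − 4608 + 256 + 192 + 16 = 16144/5.
Adding: ||u||_{H^1}^2 = 224324/105 + 16144/5 = 563348/105.


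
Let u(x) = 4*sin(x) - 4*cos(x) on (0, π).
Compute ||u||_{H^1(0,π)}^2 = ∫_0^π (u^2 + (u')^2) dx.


||u||_{H^1(0,π)}^2 = 32*π

u'(x) = 4*sin(x) + 4*cos(x).
Expand u² and (u')² and integrate term by term on (0, π), using: for integers n ≥ 1, ∫_0^π sin²(nx) dx = ∫_0^π cos²(nx) dx = π/2; for n ≠ n', ∫_0^π sin(nx)sin(n'x) dx = ∫_0^π cos(nx)cos(n'x) dx = 0; and by product-to-sum, ∫_0^π sin(nx)cos(n'x) dx = ½∫_0^π [sin((n+n')x) + sin((n−n')x)] dx, which is 0 when n+n' is even and 2n/(n²−n'²) when n+n' is odd (it need not vanish on (0, π)).
  u² squared terms: (-4)²·∫cos(x)² dx = 16·π/2 = 8*π;  (4)²·∫sin(x)² dx = 16·π/2 = 8*π.
  u² cross terms: 2·(-4)·(4)·∫cos(x)·sin(x) dx = -32·(0) = 0.
  So ∫_0^π u² dx = 8*π + 8*π + 0 = 16*π.
  (u')² squared terms: (4)²·∫cos(x)² dx = 16·π/2 = 8*π;  (4)²·∫sin(x)² dx = 16·π/2 = 8*π.
  (u')² cross terms: 2·(4)·(4)·∫cos(x)·sin(x) dx = 32·(0) = 0.
  So ∫_0^π (u')² dx = 8*π + 8*π + 0 = 16*π.
||u||_{H^1}^2 = (16*π) + (16*π) = 32*π.


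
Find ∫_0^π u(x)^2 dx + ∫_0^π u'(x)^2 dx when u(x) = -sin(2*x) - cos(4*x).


||u||_{H^1(0,π)}^2 = 11*π

u'(x) = 4*sin(4*x) - 2*cos(2*x).
Expand u² and (u')² and integrate term by term on (0, π), using: for integers n ≥ 1, ∫_0^π sin²(nx) dx = ∫_0^π cos²(nx) dx = π/2; for n ≠ n', ∫_0^π sin(nx)sin(n'x) dx = ∫_0^π cos(nx)cos(n'x) dx = 0; and by product-to-sum, ∫_0^π sin(nx)cos(n'x) dx = ½∫_0^π [sin((n+n')x) + sin((n−n')x)] dx, which is 0 when n+n' is even and 2n/(n²−n'²) when n+n' is odd (it need not vanish on (0, π)).
  u² squared terms: (-1)²·∫cos(4x)² dx = 1·π/2 = π/2;  (-1)²·∫sin(2x)² dx = 1·π/2 = π/2.
  u² cross terms: 2·(-1)·(-1)·∫cos(4x)·sin(2x) dx = 2·(0) = 0.
  So ∫_0^π u² dx = π/2 + π/2 + 0 = π.
  (u')² squared terms: (-2)²·∫cos(2x)² dx = 4·π/2 = 2*π;  (4)²·∫sin(4x)² dx = 16·π/2 = 8*π.
  (u')² cross terms: 2·(-2)·(4)·∫cos(2x)·sin(4x) dx = -16·(0) = 0.
  So ∫_0^π (u')² dx = 2*π + 8*π + 0 = 10*π.
||u||_{H^1}^2 = (π) + (10*π) = 11*π.


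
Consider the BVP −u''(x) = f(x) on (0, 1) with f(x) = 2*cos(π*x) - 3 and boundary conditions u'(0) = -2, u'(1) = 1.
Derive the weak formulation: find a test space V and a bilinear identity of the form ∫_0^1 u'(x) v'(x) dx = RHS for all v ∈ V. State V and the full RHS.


V = H^1(0, 1) (v unrestricted at boundary; u is determined up to an additive constant); weak form: ∫_0^1 u'v' dx = ∫_0^1 (2*cos(π*x) - 3) v dx + v(1) + 2·v(0) for all v ∈ V.

Multiply both sides by a test function v and integrate from 0 to 1:
  ∫_0^1 −u''(x) v(x) dx = ∫_0^1 f(x) v(x) dx.
Integrate the LHS by parts once:
  ∫_0^1 −u'' v dx = −[u'(x) v(x)]_0^1 + ∫_0^1 u'(x) v'(x) dx.
Thus ∫_0^1 u'(x) v'(x) dx = ∫_0^1 f(x) v(x) dx + [u'(x) v(x)]_0^1.
Choose V so that boundary terms are either known or forced to vanish.
u has inhomogeneous Neumann u'(0) = -2, u'(1) = 1. [u' v]_0^1 = (1)·v(1) − (-2)·v(0) = v(1) + 2·v(0). Take V = H^1(0, 1); boundary term becomes part of RHS.
Weak formulation: find u (satisfying any essential BC) such that ∫_0^1 u'(x) v'(x) dx = ∫_0^1 f v dx + v(1) + 2·v(0) for all v ∈ V (Neumann data are natural BCs: they enter the RHS as boundary terms).
Substituting f(x) = 2*cos(π*x) - 3, the right-hand side is ∫_0^1 (2*cos(π*x) - 3) v dx + v(1) + 2·v(0).
Compatibility check (pure Neumann): taking v ≡ 1 ∈ V gives 0 = ∫_0^1 f dx + (1) − (-2), i.e. ∫_0^1 f dx must equal u'(0) − u'(1) = -3. Indeed ∫_0^1 (2*cos(π*x) - 3) dx = -3, so the data are compatible. The solution is then unique only up to an additive constant (fix it e.g. by requiring ∫_0^1 u dx = 0).


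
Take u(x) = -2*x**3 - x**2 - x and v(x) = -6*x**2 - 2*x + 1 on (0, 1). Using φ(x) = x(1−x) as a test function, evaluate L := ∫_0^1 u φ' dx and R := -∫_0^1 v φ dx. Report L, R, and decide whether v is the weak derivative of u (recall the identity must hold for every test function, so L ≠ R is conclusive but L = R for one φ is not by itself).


LHS = 19/30, RHS = 3/10. No, v is not the weak derivative of u.

u(x) = -2*x**3 - x**2 - x, classical derivative u'(x) = -6*x**2 - 2*x - 1.
φ(x) = x(1−x), so φ'(x) = 1 - 2*x.
Note φ(0) = φ(1) = 0, so the boundary term u·φ vanishes.
LHS = ∫_0^1 u(x) φ'(x) dx = ∫_0^1 (4*x^4 + x^2 - x) dx. Term by term:
  ∫_0^1 4*x^4 dx = 4/5;  ∫_0^1 x^2 dx = 1/3;  ∫_0^1 -x dx = -1/2.
Sum: 4/5 + 1/3 − 1/2 = 19/30.
So LHS = 19/30.
∫_0^1 v(x) φ(x) dx = ∫_0^1 (6*x^4 - 4*x^3 - 3*x^2 + x) dx. Term by term:
  ∫_0^1 6*x^4 dx = 6/5;  ∫_0^1 -4*x^3 dx = -1;  ∫_0^1 -3*x^2 dx = -1;
  ∫_0^1 x dx = 1/2.
Sum: 6/5 − 1 − 1 + 1/2 = -3/10.
So RHS = -∫_0^1 v(x) φ(x) dx = 3/10.
LHS − RHS = 1/3 ≠ 0, so the identity fails.
(For a valid weak derivative the identity must hold for EVERY test function, in particular this one. The failure shows v is NOT the weak derivative of u.)
Correct weak derivative would be u'(x) = -6*x**2 - 2*x - 1.


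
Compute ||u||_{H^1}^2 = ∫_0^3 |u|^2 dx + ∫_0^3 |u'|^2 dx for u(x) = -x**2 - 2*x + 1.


||u||_{H^1}^2 = 1083/5

The H^1 norm (squared) on an interval (0, L) is
  ||u||_{H^1}^2 = ∫_0^L u(x)^2 dx + ∫_0^L u'(x)^2 dx.
Compute u'(x) = -2*x - 2.
Then u(x)^2 = x**4 + 4*x**3 + 2*x**2 - 4*x + 1 and u'(x)^2 = 4*x**2 + 8*x + 4.
Integrate each monomial from 0 to 3 using ∫_0^3 c·x^n dx = c·3^(n+1)/(n+1):
  ∫_0^3 u(x)^2 dx = ∫_0^3 (x^4 + 4*x^3 + 2*x^2 - 4*x + 1) dx. Term by term:
    ∫_0^3 x^4 dx = 243/5;  ∫_0^3 4*x^3 dx = 81;  ∫_0^3 2*x^2 dx = 18;
    ∫_0^3 -4*x dx = -18;  ∫_0^3 1 dx = 3.
  Sum: 243/5 + 81 + 18 − 18 + 3 = 663/5.
  ∫_0^3 u'(x)^2 dx = ∫_0^3 (4*x^2 + 8*x + 4) dx. Term by term:
    ∫_0^3 4*x^2 dx = 36;  ∫_0^3 8*x dx = 36;  ∫_0^3 4 dx = 12.
  Sum: 36 + 36 + 12 = 84.
Adding: ||u||_{H^1}^2 = 663/5 + 84 = 1083/5.


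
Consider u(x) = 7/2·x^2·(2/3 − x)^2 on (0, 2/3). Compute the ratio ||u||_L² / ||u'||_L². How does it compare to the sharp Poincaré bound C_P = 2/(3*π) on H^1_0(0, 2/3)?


||u||_L² / ||u'||_L² = sqrt(3)/9 < C_P = 2/(3*π).

u(x) = 7/2·x^2·(2/3 − x)^2, so u'(x) = 14*x*(3*x - 2)*(3*x - 1)/9.
u(x) = 7/2·x^2·(2/3 − x)^2 vanishes at x = 0 and x = 2/3, so u ∈ H^1_0(0, 2/3). Differentiate via the product rule and integrate the resulting polynomials term by term.
  ∫_0^2/3 u² dx = ∫_0^2/3 (49*x^8/4 - 98*x^7/3 + 98*x^6/3 - 392*x^5/27 + 196*x^4/81) dx. Term by term:
    ∫_0^2/3 49*x^8/4 dx = 6272/177147;  ∫_0^2/3 -98*x^7/3 dx = -3136/19683;  ∫_0^2/3 98*x^6/3 dx = 1792/6561;
    ∫_0^2/3 -392*x^5/27 dx = -12544/59049;  ∫_0^2/3 196*x^4/81 dx = 6272/98415.
  Sum: 6272/177147 − 3136/19683 + 1792/6561 − 12544/59049 + 6272/98415 = 448/885735.
  ∫_0^2/3 (u')² dx = ∫_0^2/3 (196*x^6 - 392*x^5 + 2548*x^4/9 - 784*x^3/9 + 784*x^2/81) dx. Term by term:
    ∫_0^2/3 196*x^6 dx = 3584/2187;  ∫_0^2/3 -392*x^5 dx = -12544/2187;  ∫_0^2/3 2548*x^4/9 dx = 81536/10935;
    ∫_0^2/3 -784*x^3/9 dx = -3136/729;  ∫_0^2/3 784*x^2/81 dx = 6272/6561.
  Sum: 3584/2187 − 12544/2187 + 81536/10935 − 3136/729 + 6272/6561 = 448/32805.
∫_0^2/3 u² dx = 448/885735, so ||u||_L² = 8*sqrt(105)/3645.
∫_0^2/3 (u')² dx = 448/32805, so ||u'||_L² = 8*sqrt(35)/405.
Ratio ||u||_L² / ||u'||_L² = sqrt(3)/9.
Sharp Poincaré constant on H^1_0(0, 2/3) is C_P = L/π = 2/(3*π), achieved by sin(3*π/2·x).
A polynomial bump cannot attain the sharp Poincaré constant (only the first sine eigenfunction does), so the ratio is strictly less than C_P, consistent with ||u||_L² ≤ C_P ||u'||_L².


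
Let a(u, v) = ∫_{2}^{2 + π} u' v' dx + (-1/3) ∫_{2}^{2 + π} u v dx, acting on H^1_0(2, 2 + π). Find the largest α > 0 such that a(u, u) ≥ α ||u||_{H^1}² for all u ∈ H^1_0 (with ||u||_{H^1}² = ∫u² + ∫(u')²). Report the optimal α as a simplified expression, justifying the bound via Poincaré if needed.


α = 1/3

Coercivity of a(·,·) on H^1_0(2, 2 + π) means a(u, u) ≥ α ||u||_{H^1}² for every u ∈ H^1_0.
The interval has length L = π, and Poincaré/coercivity depend only on L. Here a(u, u) = ∫(u')² + (-1/3)·∫u².
Here c = -1/3 < 0 with |c| < (π/L)² = 1, so coercivity still holds. The condition a(u,u) ≥ α||u||_{H^1}² reads (1−α)∫(u')² ≥ (α−c)∫u². Any admissible α is ≤ 1 (rapidly oscillating u have ∫u²/∫(u')² → 0), and α = 1 would force 0 ≥ (1−c)∫u², impossible since c < 1; so 1−α > 0. By the sharp Poincaré inequality on H^1_0 of an interval of length L, ∫(u')² ≥ (π/L)²∫u² with equality for the first sine mode sin(π(x−x₀)/L) (x₀ the left endpoint), so the inequality holds for all u iff (1−α)(π/L)² ≥ α − c, i.e. α ≤ ((π/L)² + c)/((π/L)² + 1) = (1 + c(L/π)²)/(1 + (L/π)²). (Direct route, valid since c ≤ 0: Poincaré gives c∫u² ≥ c(L/π)²∫(u')², so a(u,u) ≥ (1 + c(L/π)²)∫(u')², while ||u||_{H^1}² ≤ (1 + (L/π)²)∫(u')²; dividing yields the same α.) With (π/L)² = 1 and c = -1/3, the largest admissible constant is α = ((π/L)² + c)/((π/L)² + 1).
Simplifying, α = 1/3.


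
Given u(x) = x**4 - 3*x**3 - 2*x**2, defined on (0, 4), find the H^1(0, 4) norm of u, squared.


||u||_{H^1}^2 = 178688/45

The H^1 norm (squared) on an interval (0, L) is
  ||u||_{H^1}^2 = ∫_0^L u(x)^2 dx + ∫_0^L u'(x)^2 dx.
Compute u'(x) = 4*x**3 - 9*x**2 - 4*x.
Then u(x)^2 = x**8 - 6*x**7 + 5*x**6 + 12*x**5 + 4*x**4 and u'(x)^2 = 16*x**6 - 72*x**5 + 49*x**4 + 72*x**3 + 16*x**2.
Integrate each monomial from 0 to 4 using ∫_0^4 c·x^n dx = c·4^(n+1)/(n+1):
  ∫_0^4 u(x)^2 dx = ∫_0^4 (x^8 - 6*x^7 + 5*x^6 + 12*x^5 + 4*x^4) dx. Term by term:
    ∫_0^4 x^8 dx = 262144/9;  ∫_0^4 -6*x^7 dx = -49152;  ∫_0^4 5*x^6 dx = 81920/7;
    ∫_0^4 12*x^5 dx = 8192;  ∫_0^4 4*x^4 dx = 4096/5.
  Sum: 262144/9 − 49152 + 81920/7 + 8192 + 4096/5 = 217088/315.
  ∫_0^4 u'(x)^2 dx = ∫_0^4 (16*x^6 - 72*x^5 + 49*x^4 + 72*x^3 + 16*x^2) dx. Term by term:
    ∫_0^4 16*x^6 dx = 262144/7;  ∫_0^4 -72*x^5 dx = -49152;  ∫_0^4 49*x^4 dx = 50176/5;
    ∫_0^4 72*x^3 dx = 4608;  ∫_0^4 16*x^2 dx = 1024/3.
  Sum: 262144/7 − 49152 + 50176/5 + 4608 + 1024/3 = 344576/105.
Adding: ||u||_{H^1}^2 = 217088/315 + 344576/105 = 178688/45.


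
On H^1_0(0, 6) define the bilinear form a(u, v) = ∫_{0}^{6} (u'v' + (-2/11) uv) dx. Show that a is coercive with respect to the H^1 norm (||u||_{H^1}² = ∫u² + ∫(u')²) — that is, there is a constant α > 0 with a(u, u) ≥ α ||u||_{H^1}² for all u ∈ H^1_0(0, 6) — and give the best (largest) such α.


α = (-72/11 + π^2)/(π^2 + 36)

Coercivity of a(·,·) on H^1_0(0, 6) means a(u, u) ≥ α ||u||_{H^1}² for every u ∈ H^1_0.
The interval has length L = 6, and Poincaré/coercivity depend only on L. Here a(u, u) = ∫(u')² + (-2/11)·∫u².
Here c = -2/11 < 0 with |c| < (π/L)² = π^2/36, so coercivity still holds. The condition a(u,u) ≥ α||u||_{H^1}² reads (1−α)∫(u')² ≥ (α−c)∫u². Any admissible α is ≤ 1 (rapidly oscillating u have ∫u²/∫(u')² → 0), and α = 1 would force 0 ≥ (1−c)∫u², impossible since c < 1; so 1−α > 0. By the sharp Poincaré inequality on H^1_0 of an interval of length L, ∫(u')² ≥ (π/L)²∫u² with equality for the first sine mode sin(π(x−x₀)/L) (x₀ the left endpoint), so the inequality holds for all u iff (1−α)(π/L)² ≥ α − c, i.e. α ≤ ((π/L)² + c)/((π/L)² + 1) = (1 + c(L/π)²)/(1 + (L/π)²). (Direct route, valid since c ≤ 0: Poincaré gives c∫u² ≥ c(L/π)²∫(u')², so a(u,u) ≥ (1 + c(L/π)²)∫(u')², while ||u||_{H^1}² ≤ (1 + (L/π)²)∫(u')²; dividing yields the same α.) With (π/L)² = π^2/36 and c = -2/11, the largest admissible constant is α = ((π/L)² + c)/((π/L)² + 1).
Simplifying, α = (-72/11 + π^2)/(π^2 + 36).


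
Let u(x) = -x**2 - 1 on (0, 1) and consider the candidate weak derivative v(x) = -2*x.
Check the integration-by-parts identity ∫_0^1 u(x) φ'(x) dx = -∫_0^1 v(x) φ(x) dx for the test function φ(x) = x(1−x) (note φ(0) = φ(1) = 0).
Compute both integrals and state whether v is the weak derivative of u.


LHS = 1/6, RHS = 1/6. Yes, v = u' weakly.

u(x) = -x**2 - 1, classical derivative u'(x) = -2*x.
φ(x) = x(1−x), so φ'(x) = 1 - 2*x.
Note φ(0) = φ(1) = 0, so the boundary term u·φ vanishes.
LHS = ∫_0^1 u(x) φ'(x) dx = ∫_0^1 (2*x^3 - x^2 + 2*x - 1) dx. Term by term:
  ∫_0^1 2*x^3 dx = 1/2;  ∫_0^1 -x^2 dx = -1/3;  ∫_0^1 2*x dx = 1;
  ∫_0^1 -1 dx = -1.
Sum: 1/2 − 1/3 + 1 − 1 = 1/6.
So LHS = 1/6.
∫_0^1 v(x) φ(x) dx = ∫_0^1 (2*x^3 - 2*x^2) dx. Term by term:
  ∫_0^1 2*x^3 dx = 1/2;  ∫_0^1 -2*x^2 dx = -2/3.
Sum: 1/2 − 2/3 = -1/6.
So RHS = -∫_0^1 v(x) φ(x) dx = 1/6.
LHS = RHS, so the identity holds for this test φ.
Moreover u is smooth here and v(x) = u'(x) = -2*x pointwise, so the identity holds for every test function. Hence v is the weak derivative of u.


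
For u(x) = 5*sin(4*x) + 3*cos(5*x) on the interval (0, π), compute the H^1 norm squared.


||u||_{H^1(0,π)}^2 = -2080/3 + 659*π/2

u'(x) = -15*sin(5*x) + 20*cos(4*x).
Expand u² and (u')² and integrate term by term on (0, π), using: for integers n ≥ 1, ∫_0^π sin²(nx) dx = ∫_0^π cos²(nx) dx = π/2; for n ≠ n', ∫_0^π sin(nx)sin(n'x) dx = ∫_0^π cos(nx)cos(n'x) dx = 0; and by product-to-sum, ∫_0^π sin(nx)cos(n'x) dx = ½∫_0^π [sin((n+n')x) + sin((n−n')x)] dx, which is 0 when n+n' is even and 2n/(n²−n'²) when n+n' is odd (it need not vanish on (0, π)).
  u² squared terms: (3)²·∫cos(5x)² dx = 9·π/2 = 9*π/2;  (5)²·∫sin(4x)² dx = 25·π/2 = 25*π/2.
  u² cross terms: 2·(3)·(5)·∫cos(5x)·sin(4x) dx = 30·(-8/9) = -80/3.
  So ∫_0^π u² dx = 9*π/2 + 25*π/2 − 80/3 = -80/3 + 17*π.
  (u')² squared terms: (-15)²·∫sin(5x)² dx = 225·π/2 = 225*π/2;  (20)²·∫cos(4x)² dx = 400·π/2 = 200*π.
  (u')² cross terms: 2·(-15)·(20)·∫sin(5x)·cos(4x) dx = -600·(10/9) = -2000/3.
  So ∫_0^π (u')² dx = 225*π/2 + 200*π − 2000/3 = -2000/3 + 625*π/2.
||u||_{H^1}^2 = (-80/3 + 17*π) + (-2000/3 + 625*π/2) = -2080/3 + 659*π/2.


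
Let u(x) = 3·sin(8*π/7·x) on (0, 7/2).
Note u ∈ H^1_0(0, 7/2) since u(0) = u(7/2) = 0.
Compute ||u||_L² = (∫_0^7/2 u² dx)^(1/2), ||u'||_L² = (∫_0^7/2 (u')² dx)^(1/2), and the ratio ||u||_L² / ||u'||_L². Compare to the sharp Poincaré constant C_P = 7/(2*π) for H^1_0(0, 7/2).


||u||_L² / ||u'||_L² = 7/(8*π) < C_P = 7/(2*π).

u(x) = 3·sin(8*π/7·x), so u'(x) = 24*π*cos(8*π*x/7)/7.
Writing u(x) = A·sin(kπx/L) with A = 3 and k = 4, use ∫_0^L sin²(kπx/L) dx = L/2 and ∫_0^L cos²(kπx/L) dx = L/2.
u² = 9·sin²(8*π/7·x) and (u')² = 576*π^2/49·cos²(8*π/7·x), and each of sin², cos² integrates to L/2 = 7/4 over (0, 7/2).
∫_0^7/2 u² dx = 63/4, so ||u||_L² = 3*sqrt(7)/2.
∫_0^7/2 (u')² dx = 144*π^2/7, so ||u'||_L² = 12*sqrt(7)*π/7.
Ratio ||u||_L² / ||u'||_L² = 7/(8*π).
Sharp Poincaré constant on H^1_0(0, 7/2) is C_P = L/π = 7/(2*π), achieved by sin(2*π/7·x).
This is the k = 4 harmonic; the ratio L/(kπ) is strictly less than C_P = L/π, consistent with the sharp inequality ||u||_L² ≤ C_P ||u'||_L².


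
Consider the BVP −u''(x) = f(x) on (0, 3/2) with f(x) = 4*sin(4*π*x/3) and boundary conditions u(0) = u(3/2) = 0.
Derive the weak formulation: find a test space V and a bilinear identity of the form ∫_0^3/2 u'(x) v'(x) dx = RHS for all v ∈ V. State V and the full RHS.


V = H^1_0(0, 3/2) (so v(0) = v(3/2) = 0); weak form: ∫_0^3/2 u'v' dx = ∫_0^3/2 (4*sin(4*π*x/3)) v dx for all v ∈ V.

Multiply both sides by a test function v and integrate from 0 to 3/2:
  ∫_0^3/2 −u''(x) v(x) dx = ∫_0^3/2 f(x) v(x) dx.
Integrate the LHS by parts once:
  ∫_0^3/2 −u'' v dx = −[u'(x) v(x)]_0^3/2 + ∫_0^3/2 u'(x) v'(x) dx.
Thus ∫_0^3/2 u'(x) v'(x) dx = ∫_0^3/2 f(x) v(x) dx + [u'(x) v(x)]_0^3/2.
Choose V so that boundary terms are either known or forced to vanish.
u is Dirichlet: u(0) = u(3/2) = 0. Let V = H^1_0(0, 3/2); then v(0) = v(3/2) = 0, and [u' v]_0^3/2 = 0.
Weak formulation: find u (satisfying any essential BC) such that ∫_0^3/2 u'(x) v'(x) dx = ∫_0^3/2 f v dx for all v ∈ V.
Substituting f(x) = 4*sin(4*π*x/3), the right-hand side is ∫_0^3/2 (4*sin(4*π*x/3)) v dx.


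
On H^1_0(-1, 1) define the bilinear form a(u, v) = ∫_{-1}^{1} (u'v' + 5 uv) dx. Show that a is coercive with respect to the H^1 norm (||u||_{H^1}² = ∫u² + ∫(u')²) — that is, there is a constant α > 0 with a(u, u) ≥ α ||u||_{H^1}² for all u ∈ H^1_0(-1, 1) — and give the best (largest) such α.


α = 1

Coercivity of a(·,·) on H^1_0(-1, 1) means a(u, u) ≥ α ||u||_{H^1}² for every u ∈ H^1_0.
The interval has length L = 2, and Poincaré/coercivity depend only on L. Here a(u, u) = ∫(u')² + (5)·∫u².
Here c = 5 ≥ 1, so a(u,u) = ∫(u')² + c∫u² ≥ ∫(u')² + ∫u² = ||u||_{H^1}², i.e. α = 1 works. No larger α is possible: a(u,u) ≥ α||u||_{H^1}² means (1−α)∫(u')² ≥ (α−c)∫u², and for the modes u_n = sin(nπ(x−x₀)/L) (x₀ the left endpoint) one has ∫u_n²/∫(u_n')² = (L/(nπ))² → 0, so a(u_n,u_n)/||u_n||_{H^1}² → 1. Hence the optimal constant is α = 1.
Therefore α = 1.


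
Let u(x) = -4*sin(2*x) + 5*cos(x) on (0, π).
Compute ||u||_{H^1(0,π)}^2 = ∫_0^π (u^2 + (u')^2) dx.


||u||_{H^1(0,π)}^2 = -320/3 + 65*π

u'(x) = -5*sin(x) - 8*cos(2*x).
Expand u² and (u')² and integrate term by term on (0, π), using: for integers n ≥ 1, ∫_0^π sin²(nx) dx = ∫_0^π cos²(nx) dx = π/2; for n ≠ n', ∫_0^π sin(nx)sin(n'x) dx = ∫_0^π cos(nx)cos(n'x) dx = 0; and by product-to-sum, ∫_0^π sin(nx)cos(n'x) dx = ½∫_0^π [sin((n+n')x) + sin((n−n')x)] dx, which is 0 when n+n' is even and 2n/(n²−n'²) when n+n' is odd (it need not vanish on (0, π)).
  u² squared terms: (-4)²·∫sin(2x)² dx = 16·π/2 = 8*π;  (5)²·∫cos(x)² dx = 25·π/2 = 25*π/2.
  u² cross terms: 2·(-4)·(5)·∫sin(2x)·cos(x) dx = -40·(4/3) = -160/3.
  So ∫_0^π u² dx = 8*π + 25*π/2 − 160/3 = -160/3 + 41*π/2.
  (u')² squared terms: (-8)²·∫cos(2x)² dx = 64·π/2 = 32*π;  (-5)²·∫sin(x)² dx = 25·π/2 = 25*π/2.
  (u')² cross terms: 2·(-8)·(-5)·∫cos(2x)·sin(x) dx = 80·(-2/3) = -160/3.
  So ∫_0^π (u')² dx = 32*π + 25*π/2 − 160/3 = -160/3 + 89*π/2.
||u||_{H^1}^2 = (-160/3 + 41*π/2) + (-160/3 + 89*π/2) = -320/3 + 65*π.


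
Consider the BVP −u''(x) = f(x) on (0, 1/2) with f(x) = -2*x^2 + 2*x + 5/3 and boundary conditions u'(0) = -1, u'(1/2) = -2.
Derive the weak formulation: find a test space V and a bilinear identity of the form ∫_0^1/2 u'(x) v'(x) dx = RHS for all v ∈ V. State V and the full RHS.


V = H^1(0, 1/2) (v unrestricted at boundary; u is determined up to an additive constant); weak form: ∫_0^1/2 u'v' dx = ∫_0^1/2 (-2*x^2 + 2*x + 5/3) v dx − 2·v(1/2) + v(0) for all v ∈ V.

Multiply both sides by a test function v and integrate from 0 to 1/2:
  ∫_0^1/2 −u''(x) v(x) dx = ∫_0^1/2 f(x) v(x) dx.
Integrate the LHS by parts once:
  ∫_0^1/2 −u'' v dx = −[u'(x) v(x)]_0^1/2 + ∫_0^1/2 u'(x) v'(x) dx.
Thus ∫_0^1/2 u'(x) v'(x) dx = ∫_0^1/2 f(x) v(x) dx + [u'(x) v(x)]_0^1/2.
Choose V so that boundary terms are either known or forced to vanish.
u has inhomogeneous Neumann u'(0) = -1, u'(1/2) = -2. [u' v]_0^1/2 = (-2)·v(1/2) − (-1)·v(0) = − 2·v(1/2) + v(0). Take V = H^1(0, 1/2); boundary term becomes part of RHS.
Weak formulation: find u (satisfying any essential BC) such that ∫_0^1/2 u'(x) v'(x) dx = ∫_0^1/2 f v dx − 2·v(1/2) + v(0) for all v ∈ V (Neumann data are natural BCs: they enter the RHS as boundary terms).
Substituting f(x) = -2*x^2 + 2*x + 5/3, the right-hand side is ∫_0^1/2 (-2*x^2 + 2*x + 5/3) v dx − 2·v(1/2) + v(0).
Compatibility check (pure Neumann): taking v ≡ 1 ∈ V gives 0 = ∫_0^1/2 f dx + (-2) − (-1), i.e. ∫_0^1/2 f dx must equal u'(0) − u'(1/2) = 1. Indeed ∫_0^1/2 (-2*x^2 + 2*x + 5/3) dx = 1, so the data are compatible. The solution is then unique only up to an additive constant (fix it e.g. by requiring ∫_0^1/2 u dx = 0).
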